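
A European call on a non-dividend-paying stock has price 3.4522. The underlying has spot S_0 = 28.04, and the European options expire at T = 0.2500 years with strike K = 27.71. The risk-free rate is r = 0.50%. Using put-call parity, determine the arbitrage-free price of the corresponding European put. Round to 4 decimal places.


Answer: Put price = 3.0876

Derivation:
Put-call parity: C - P = S_0 * exp(-qT) - K * exp(-rT).
S_0 * exp(-qT) = 28.0400 * 1.00000000 = 28.04000000
K * exp(-rT) = 27.7100 * 0.99875078 = 27.67538414
P = C - S*exp(-qT) + K*exp(-rT)
P = 3.4522 - 28.04000000 + 27.67538414 = 3.0876


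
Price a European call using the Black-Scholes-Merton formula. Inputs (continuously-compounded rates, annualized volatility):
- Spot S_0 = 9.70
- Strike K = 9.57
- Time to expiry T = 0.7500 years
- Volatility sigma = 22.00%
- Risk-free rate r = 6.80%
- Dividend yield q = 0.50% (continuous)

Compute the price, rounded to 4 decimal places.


Answer: Price = 1.0323

Derivation:
d1 = (ln(S/K) + (r - q + 0.5*sigma^2) * T) / (sigma * sqrt(T)) = 0.41407918
d2 = d1 - sigma * sqrt(T) = 0.22355359
exp(-rT) = 0.95027867; exp(-qT) = 0.99625702
C = S_0 * exp(-qT) * N(d1) - K * exp(-rT) * N(d2)
N(d1) = 0.66059194; N(d2) = 0.58844766
C = 9.7000 * 0.99625702 * 0.66059194 - 9.5700 * 0.95027867 * 0.58844766 = 1.0323


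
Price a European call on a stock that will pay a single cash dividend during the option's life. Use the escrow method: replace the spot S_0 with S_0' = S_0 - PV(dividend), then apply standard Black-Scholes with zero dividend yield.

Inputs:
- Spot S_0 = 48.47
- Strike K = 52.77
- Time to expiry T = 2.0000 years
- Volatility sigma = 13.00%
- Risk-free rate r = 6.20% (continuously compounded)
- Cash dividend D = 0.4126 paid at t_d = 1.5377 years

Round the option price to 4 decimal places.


PV(D) = D * exp(-r * t_d) = 0.4126 * 0.90906616 = 0.37508070
S_0' = S_0 - PV(D) = 48.4700 - 0.37508070 = 48.09491930
d1 = (ln(S_0'/K) + (r + sigma^2/2)*T) / (sigma*sqrt(T)) = 0.26181279
d2 = d1 - sigma*sqrt(T) = 0.07796503
exp(-rT) = 0.88337984
N(d1) = 0.60326711; N(d2) = 0.53107206
C = S_0' * N(d1) - K * exp(-rT) * N(d2) = 48.09491930 * 0.60326711 - 52.7700 * 0.88337984 * 0.53107206 = 4.2577

Answer: Price = 4.2577


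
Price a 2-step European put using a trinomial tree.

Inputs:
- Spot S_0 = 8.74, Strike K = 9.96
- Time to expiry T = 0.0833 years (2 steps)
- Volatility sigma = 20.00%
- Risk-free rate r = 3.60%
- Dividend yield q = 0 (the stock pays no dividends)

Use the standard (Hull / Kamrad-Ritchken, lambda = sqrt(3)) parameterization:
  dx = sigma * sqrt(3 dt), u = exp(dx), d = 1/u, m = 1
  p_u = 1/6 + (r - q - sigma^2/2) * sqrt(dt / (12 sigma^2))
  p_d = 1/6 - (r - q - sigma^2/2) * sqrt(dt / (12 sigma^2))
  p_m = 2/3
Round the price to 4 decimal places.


Answer: Price = V(0,0) = 1.1933

Derivation:
dt = T/N = 0.041650; dx = sigma*sqrt(3*dt) = 0.070697
u = exp(dx) = 1.073255; d = 1/u = 0.931745
p_u = 0.171380, p_m = 0.666667, p_d = 0.161954
Discount per step: exp(-r*dt) = 0.998502
Stock lattice S(k, j) with j the centered position index:
  k=0: S(0,+0) = 8.7400
  k=1: S(1,-1) = 8.1434; S(1,+0) = 8.7400; S(1,+1) = 9.3803
  k=2: S(2,-2) = 7.5876; S(2,-1) = 8.1434; S(2,+0) = 8.7400; S(2,+1) = 9.3803; S(2,+2) = 10.0674
Terminal payoffs V(N, j) = max(K - S_T, 0):
  V(2,-2) = 2.372386; V(2,-1) = 1.816552; V(2,+0) = 1.220000; V(2,+1) = 0.579747; V(2,+2) = 0.000000
Backward induction: V(k, j) = exp(-r*dt) * [p_u * V(k+1, j+1) + p_m * V(k+1, j) + p_d * V(k+1, j-1)]
  V(1,-1) = exp(-r*dt) * [p_u*1.220000 + p_m*1.816552 + p_d*2.372386] = 1.801631
  V(1,+0) = exp(-r*dt) * [p_u*0.579747 + p_m*1.220000 + p_d*1.816552] = 1.205079
  V(1,+1) = exp(-r*dt) * [p_u*0.000000 + p_m*0.579747 + p_d*1.220000] = 0.583206
  V(0,+0) = exp(-r*dt) * [p_u*0.583206 + p_m*1.205079 + p_d*1.801631] = 1.193326


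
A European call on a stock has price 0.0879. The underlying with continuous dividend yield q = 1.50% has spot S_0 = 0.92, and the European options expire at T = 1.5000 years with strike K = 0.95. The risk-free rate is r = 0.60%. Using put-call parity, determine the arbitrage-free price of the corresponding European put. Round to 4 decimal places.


Answer: Put price = 0.1299

Derivation:
Put-call parity: C - P = S_0 * exp(-qT) - K * exp(-rT).
S_0 * exp(-qT) = 0.9200 * 0.97775124 = 0.89953114
K * exp(-rT) = 0.9500 * 0.99104038 = 0.94148836
P = C - S*exp(-qT) + K*exp(-rT)
P = 0.0879 - 0.89953114 + 0.94148836 = 0.1299


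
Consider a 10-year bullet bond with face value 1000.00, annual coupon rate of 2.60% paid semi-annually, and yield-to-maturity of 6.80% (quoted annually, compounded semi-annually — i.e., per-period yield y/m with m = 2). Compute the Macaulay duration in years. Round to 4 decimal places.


Answer: Macaulay duration = 8.5855 years

Derivation:
Coupon per period c = face * coupon_rate / m = 13.000000
Periods per year m = 2; per-period yield y/m = 0.034000
Number of cashflows N = 20
Cashflows (t years, CF_t, discount factor 1/(1+y/m)^(m*t), PV):
  t = 0.5000: CF_t = 13.000000, DF = 0.967118, PV = 12.572534
  t = 1.0000: CF_t = 13.000000, DF = 0.935317, PV = 12.159124
  t = 1.5000: CF_t = 13.000000, DF = 0.904562, PV = 11.759307
  t = 2.0000: CF_t = 13.000000, DF = 0.874818, PV = 11.372638
  t = 2.5000: CF_t = 13.000000, DF = 0.846052, PV = 10.998682
  t = 3.0000: CF_t = 13.000000, DF = 0.818233, PV = 10.637024
  t = 3.5000: CF_t = 13.000000, DF = 0.791327, PV = 10.287257
  t = 4.0000: CF_t = 13.000000, DF = 0.765307, PV = 9.948991
  t = 4.5000: CF_t = 13.000000, DF = 0.740142, PV = 9.621848
  t = 5.0000: CF_t = 13.000000, DF = 0.715805, PV = 9.305463
  t = 5.5000: CF_t = 13.000000, DF = 0.692268, PV = 8.999480
  t = 6.0000: CF_t = 13.000000, DF = 0.669505, PV = 8.703559
  t = 6.5000: CF_t = 13.000000, DF = 0.647490, PV = 8.417369
  t = 7.0000: CF_t = 13.000000, DF = 0.626199, PV = 8.140589
  t = 7.5000: CF_t = 13.000000, DF = 0.605608, PV = 7.872910
  t = 8.0000: CF_t = 13.000000, DF = 0.585695, PV = 7.614033
  t = 8.5000: CF_t = 13.000000, DF = 0.566436, PV = 7.363668
  t = 9.0000: CF_t = 13.000000, DF = 0.547810, PV = 7.121536
  t = 9.5000: CF_t = 13.000000, DF = 0.529797, PV = 6.887365
  t = 10.0000: CF_t = 1013.000000, DF = 0.512377, PV = 519.037421
Price P = sum_t PV_t = 698.820796
Macaulay numerator sum_t t * PV_t:
  t * PV_t at t = 0.5000: 6.286267
  t * PV_t at t = 1.0000: 12.159124
  t * PV_t at t = 1.5000: 17.638961
  t * PV_t at t = 2.0000: 22.745275
  t * PV_t at t = 2.5000: 27.496706
  t * PV_t at t = 3.0000: 31.911071
  t * PV_t at t = 3.5000: 36.005399
  t * PV_t at t = 4.0000: 39.795964
  t * PV_t at t = 4.5000: 43.298317
  t * PV_t at t = 5.0000: 46.527313
  t * PV_t at t = 5.5000: 49.497141
  t * PV_t at t = 6.0000: 52.221355
  t * PV_t at t = 6.5000: 54.712896
  t * PV_t at t = 7.0000: 56.984121
  t * PV_t at t = 7.5000: 59.046823
  t * PV_t at t = 8.0000: 60.912261
  t * PV_t at t = 8.5000: 62.591177
  t * PV_t at t = 9.0000: 64.093821
  t * PV_t at t = 9.5000: 65.429970
  t * PV_t at t = 10.0000: 5190.374209
Macaulay duration D = (sum_t t * PV_t) / P = 5999.728170 / 698.820796 = 8.585503


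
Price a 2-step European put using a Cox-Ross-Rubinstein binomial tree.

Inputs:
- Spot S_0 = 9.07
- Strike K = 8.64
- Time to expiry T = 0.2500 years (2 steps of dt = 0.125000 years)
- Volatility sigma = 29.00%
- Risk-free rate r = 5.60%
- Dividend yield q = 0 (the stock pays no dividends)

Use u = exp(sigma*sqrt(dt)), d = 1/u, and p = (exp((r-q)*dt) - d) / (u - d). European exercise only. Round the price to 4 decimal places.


Answer: Price = V(0,0) = 0.2980

Derivation:
dt = T/N = 0.125000
u = exp(sigma*sqrt(dt)) = 1.107971; d = 1/u = 0.902551
p = (exp((r-q)*dt) - d) / (u - d) = 0.508586
Discount per step: exp(-r*dt) = 0.993024
Stock lattice S(k, i) with i counting down-moves:
  k=0: S(0,0) = 9.0700
  k=1: S(1,0) = 10.0493; S(1,1) = 8.1861
  k=2: S(2,0) = 11.1343; S(2,1) = 9.0700; S(2,2) = 7.3884
Terminal payoffs V(N, i) = max(K - S_T, 0):
  V(2,0) = 0.000000; V(2,1) = 0.000000; V(2,2) = 1.251599
Backward induction: V(k, i) = exp(-r*dt) * [p * V(k+1, i) + (1-p) * V(k+1, i+1)].
  V(1,0) = exp(-r*dt) * [p*0.000000 + (1-p)*0.000000] = 0.000000
  V(1,1) = exp(-r*dt) * [p*0.000000 + (1-p)*1.251599] = 0.610763
  V(0,0) = exp(-r*dt) * [p*0.000000 + (1-p)*0.610763] = 0.298044


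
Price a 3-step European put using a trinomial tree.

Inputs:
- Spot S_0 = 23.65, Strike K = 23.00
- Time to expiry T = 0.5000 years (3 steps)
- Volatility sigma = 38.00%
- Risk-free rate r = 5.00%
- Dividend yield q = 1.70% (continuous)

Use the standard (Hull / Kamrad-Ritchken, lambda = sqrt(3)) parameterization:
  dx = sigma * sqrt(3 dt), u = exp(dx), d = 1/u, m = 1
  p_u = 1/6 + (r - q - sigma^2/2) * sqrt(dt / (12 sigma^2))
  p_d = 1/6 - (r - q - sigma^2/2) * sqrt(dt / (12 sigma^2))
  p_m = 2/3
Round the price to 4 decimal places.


dt = T/N = 0.166667; dx = sigma*sqrt(3*dt) = 0.268701
u = exp(dx) = 1.308263; d = 1/u = 0.764372
p_u = 0.154509, p_m = 0.666667, p_d = 0.178824
Discount per step: exp(-r*dt) = 0.991701
Stock lattice S(k, j) with j the centered position index:
  k=0: S(0,+0) = 23.6500
  k=1: S(1,-1) = 18.0774; S(1,+0) = 23.6500; S(1,+1) = 30.9404
  k=2: S(2,-2) = 13.8179; S(2,-1) = 18.0774; S(2,+0) = 23.6500; S(2,+1) = 30.9404; S(2,+2) = 40.4782
  k=3: S(3,-3) = 10.5620; S(3,-2) = 13.8179; S(3,-1) = 18.0774; S(3,+0) = 23.6500; S(3,+1) = 30.9404; S(3,+2) = 40.4782; S(3,+3) = 52.9562
Terminal payoffs V(N, j) = max(K - S_T, 0):
  V(3,-3) = 12.438013; V(3,-2) = 9.182140; V(3,-1) = 4.922600; V(3,+0) = 0.000000; V(3,+1) = 0.000000; V(3,+2) = 0.000000; V(3,+3) = 0.000000
Backward induction: V(k, j) = exp(-r*dt) * [p_u * V(k+1, j+1) + p_m * V(k+1, j) + p_d * V(k+1, j-1)]
  V(2,-2) = exp(-r*dt) * [p_u*4.922600 + p_m*9.182140 + p_d*12.438013] = 9.030659
  V(2,-1) = exp(-r*dt) * [p_u*0.000000 + p_m*4.922600 + p_d*9.182140] = 4.882859
  V(2,+0) = exp(-r*dt) * [p_u*0.000000 + p_m*0.000000 + p_d*4.922600] = 0.872974
  V(2,+1) = exp(-r*dt) * [p_u*0.000000 + p_m*0.000000 + p_d*0.000000] = 0.000000
  V(2,+2) = exp(-r*dt) * [p_u*0.000000 + p_m*0.000000 + p_d*0.000000] = 0.000000
  V(1,-1) = exp(-r*dt) * [p_u*0.872974 + p_m*4.882859 + p_d*9.030659] = 4.963485
  V(1,+0) = exp(-r*dt) * [p_u*0.000000 + p_m*0.872974 + p_d*4.882859] = 1.443079
  V(1,+1) = exp(-r*dt) * [p_u*0.000000 + p_m*0.000000 + p_d*0.872974] = 0.154813
  V(0,+0) = exp(-r*dt) * [p_u*0.154813 + p_m*1.443079 + p_d*4.963485] = 1.858014

Answer: Price = V(0,0) = 1.8580


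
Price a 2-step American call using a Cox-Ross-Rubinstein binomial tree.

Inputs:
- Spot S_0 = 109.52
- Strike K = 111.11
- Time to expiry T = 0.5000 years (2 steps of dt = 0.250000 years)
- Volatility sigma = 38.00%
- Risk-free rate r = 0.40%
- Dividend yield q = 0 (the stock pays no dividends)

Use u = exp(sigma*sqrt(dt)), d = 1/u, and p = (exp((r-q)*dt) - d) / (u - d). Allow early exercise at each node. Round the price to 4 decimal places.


Answer: Price = V(0,0) = 10.1437

Derivation:
dt = T/N = 0.250000
u = exp(sigma*sqrt(dt)) = 1.209250; d = 1/u = 0.826959
p = (exp((r-q)*dt) - d) / (u - d) = 0.455260
Discount per step: exp(-r*dt) = 0.999000
Stock lattice S(k, i) with i counting down-moves:
  k=0: S(0,0) = 109.5200
  k=1: S(1,0) = 132.4370; S(1,1) = 90.5686
  k=2: S(2,0) = 160.1494; S(2,1) = 109.5200; S(2,2) = 74.8965
Terminal payoffs V(N, i) = max(S_T - K, 0):
  V(2,0) = 49.039408; V(2,1) = 0.000000; V(2,2) = 0.000000
Backward induction: V(k, i) = exp(-r*dt) * [p * V(k+1, i) + (1-p) * V(k+1, i+1)]; then take max(V_cont, immediate exercise) for American.
  V(1,0) = exp(-r*dt) * [p*49.039408 + (1-p)*0.000000] = 22.303342; exercise = 21.327016; V(1,0) = max -> 22.303342
  V(1,1) = exp(-r*dt) * [p*0.000000 + (1-p)*0.000000] = 0.000000; exercise = 0.000000; V(1,1) = max -> 0.000000
  V(0,0) = exp(-r*dt) * [p*22.303342 + (1-p)*0.000000] = 10.143660; exercise = 0.000000; V(0,0) = max -> 10.143660


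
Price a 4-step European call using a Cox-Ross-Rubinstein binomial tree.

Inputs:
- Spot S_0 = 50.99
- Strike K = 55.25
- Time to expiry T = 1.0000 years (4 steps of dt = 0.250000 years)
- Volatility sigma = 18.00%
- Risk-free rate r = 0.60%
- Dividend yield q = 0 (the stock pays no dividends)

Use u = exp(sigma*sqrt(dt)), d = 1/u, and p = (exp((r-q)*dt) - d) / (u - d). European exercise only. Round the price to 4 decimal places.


dt = T/N = 0.250000
u = exp(sigma*sqrt(dt)) = 1.094174; d = 1/u = 0.913931
p = (exp((r-q)*dt) - d) / (u - d) = 0.485844
Discount per step: exp(-r*dt) = 0.998501
Stock lattice S(k, i) with i counting down-moves:
  k=0: S(0,0) = 50.9900
  k=1: S(1,0) = 55.7919; S(1,1) = 46.6014
  k=2: S(2,0) = 61.0461; S(2,1) = 50.9900; S(2,2) = 42.5904
  k=3: S(3,0) = 66.7951; S(3,1) = 55.7919; S(3,2) = 46.6014; S(3,3) = 38.9247
  k=4: S(4,0) = 73.0855; S(4,1) = 61.0461; S(4,2) = 50.9900; S(4,3) = 42.5904; S(4,4) = 35.5745
Terminal payoffs V(N, i) = max(S_T - K, 0):
  V(4,0) = 17.835467; V(4,1) = 5.796113; V(4,2) = 0.000000; V(4,3) = 0.000000; V(4,4) = 0.000000
Backward induction: V(k, i) = exp(-r*dt) * [p * V(k+1, i) + (1-p) * V(k+1, i+1)].
  V(3,0) = exp(-r*dt) * [p*17.835467 + (1-p)*5.796113] = 11.627900
  V(3,1) = exp(-r*dt) * [p*5.796113 + (1-p)*0.000000] = 2.811783
  V(3,2) = exp(-r*dt) * [p*0.000000 + (1-p)*0.000000] = 0.000000
  V(3,3) = exp(-r*dt) * [p*0.000000 + (1-p)*0.000000] = 0.000000
  V(2,0) = exp(-r*dt) * [p*11.627900 + (1-p)*2.811783] = 7.084402
  V(2,1) = exp(-r*dt) * [p*2.811783 + (1-p)*0.000000] = 1.364039
  V(2,2) = exp(-r*dt) * [p*0.000000 + (1-p)*0.000000] = 0.000000
  V(1,0) = exp(-r*dt) * [p*7.084402 + (1-p)*1.364039] = 4.137030
  V(1,1) = exp(-r*dt) * [p*1.364039 + (1-p)*0.000000] = 0.661716
  V(0,0) = exp(-r*dt) * [p*4.137030 + (1-p)*0.661716] = 2.346652

Answer: Price = V(0,0) = 2.3467


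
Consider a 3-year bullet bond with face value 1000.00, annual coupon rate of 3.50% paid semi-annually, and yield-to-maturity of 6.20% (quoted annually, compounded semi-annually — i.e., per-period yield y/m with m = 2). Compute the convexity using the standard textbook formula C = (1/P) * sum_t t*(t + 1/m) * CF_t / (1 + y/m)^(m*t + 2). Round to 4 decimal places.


Answer: Convexity = 9.3018

Derivation:
Coupon per period c = face * coupon_rate / m = 17.500000
Periods per year m = 2; per-period yield y/m = 0.031000
Number of cashflows N = 6
Cashflows (t years, CF_t, discount factor 1/(1+y/m)^(m*t), PV):
  t = 0.5000: CF_t = 17.500000, DF = 0.969932, PV = 16.973812
  t = 1.0000: CF_t = 17.500000, DF = 0.940768, PV = 16.463445
  t = 1.5000: CF_t = 17.500000, DF = 0.912481, PV = 15.968424
  t = 2.0000: CF_t = 17.500000, DF = 0.885045, PV = 15.488287
  t = 2.5000: CF_t = 17.500000, DF = 0.858434, PV = 15.022587
  t = 3.0000: CF_t = 1017.500000, DF = 0.832622, PV = 847.193132
Price P = sum_t PV_t = 927.109686
Convexity numerator sum_t t*(t + 1/m) * CF_t / (1+y/m)^(m*t + 2):
  t = 0.5000: term = 7.984212
  t = 1.0000: term = 23.232430
  t = 1.5000: term = 45.067760
  t = 2.0000: term = 72.854446
  t = 2.5000: term = 105.995800
  t = 3.0000: term = 8368.630535
Convexity = (1/P) * sum = 8623.765184 / 927.109686 = 9.301774


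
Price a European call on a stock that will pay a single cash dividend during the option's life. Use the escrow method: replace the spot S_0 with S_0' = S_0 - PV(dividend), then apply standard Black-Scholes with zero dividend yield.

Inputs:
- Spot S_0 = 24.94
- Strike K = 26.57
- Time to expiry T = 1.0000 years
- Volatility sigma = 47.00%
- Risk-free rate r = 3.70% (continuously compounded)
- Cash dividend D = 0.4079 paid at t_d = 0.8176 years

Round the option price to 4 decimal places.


Answer: Price = 4.1468

Derivation:
PV(D) = D * exp(-r * t_d) = 0.4079 * 0.97020179 = 0.39574531
S_0' = S_0 - PV(D) = 24.9400 - 0.39574531 = 24.54425469
d1 = (ln(S_0'/K) + (r + sigma^2/2)*T) / (sigma*sqrt(T)) = 0.14498945
d2 = d1 - sigma*sqrt(T) = -0.32501055
exp(-rT) = 0.96367614
N(d1) = 0.55764040; N(d2) = 0.37258654
C = S_0' * N(d1) - K * exp(-rT) * N(d2) = 24.54425469 * 0.55764040 - 26.5700 * 0.96367614 * 0.37258654 = 4.1468


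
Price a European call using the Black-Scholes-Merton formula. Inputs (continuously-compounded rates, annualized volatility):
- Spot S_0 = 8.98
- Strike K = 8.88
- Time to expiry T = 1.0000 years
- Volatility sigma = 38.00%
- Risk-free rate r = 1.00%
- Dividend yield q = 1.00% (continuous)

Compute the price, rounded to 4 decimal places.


Answer: Price = 1.3824

Derivation:
d1 = (ln(S/K) + (r - q + 0.5*sigma^2) * T) / (sigma * sqrt(T)) = 0.21946928
d2 = d1 - sigma * sqrt(T) = -0.16053072
exp(-rT) = 0.99004983; exp(-qT) = 0.99004983
C = S_0 * exp(-qT) * N(d1) - K * exp(-rT) * N(d2)
N(d1) = 0.58685775; N(d2) = 0.43623151
C = 8.9800 * 0.99004983 * 0.58685775 - 8.8800 * 0.99004983 * 0.43623151 = 1.3824


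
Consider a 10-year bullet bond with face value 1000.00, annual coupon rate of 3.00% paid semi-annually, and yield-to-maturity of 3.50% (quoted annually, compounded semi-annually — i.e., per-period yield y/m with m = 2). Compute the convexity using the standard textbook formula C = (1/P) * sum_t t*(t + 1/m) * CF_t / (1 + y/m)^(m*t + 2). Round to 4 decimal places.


Coupon per period c = face * coupon_rate / m = 15.000000
Periods per year m = 2; per-period yield y/m = 0.017500
Number of cashflows N = 20
Cashflows (t years, CF_t, discount factor 1/(1+y/m)^(m*t), PV):
  t = 0.5000: CF_t = 15.000000, DF = 0.982801, PV = 14.742015
  t = 1.0000: CF_t = 15.000000, DF = 0.965898, PV = 14.488467
  t = 1.5000: CF_t = 15.000000, DF = 0.949285, PV = 14.239279
  t = 2.0000: CF_t = 15.000000, DF = 0.932959, PV = 13.994378
  t = 2.5000: CF_t = 15.000000, DF = 0.916913, PV = 13.753688
  t = 3.0000: CF_t = 15.000000, DF = 0.901143, PV = 13.517138
  t = 3.5000: CF_t = 15.000000, DF = 0.885644, PV = 13.284657
  t = 4.0000: CF_t = 15.000000, DF = 0.870412, PV = 13.056174
  t = 4.5000: CF_t = 15.000000, DF = 0.855441, PV = 12.831620
  t = 5.0000: CF_t = 15.000000, DF = 0.840729, PV = 12.610929
  t = 5.5000: CF_t = 15.000000, DF = 0.826269, PV = 12.394033
  t = 6.0000: CF_t = 15.000000, DF = 0.812058, PV = 12.180868
  t = 6.5000: CF_t = 15.000000, DF = 0.798091, PV = 11.971369
  t = 7.0000: CF_t = 15.000000, DF = 0.784365, PV = 11.765473
  t = 7.5000: CF_t = 15.000000, DF = 0.770875, PV = 11.563119
  t = 8.0000: CF_t = 15.000000, DF = 0.757616, PV = 11.364245
  t = 8.5000: CF_t = 15.000000, DF = 0.744586, PV = 11.168791
  t = 9.0000: CF_t = 15.000000, DF = 0.731780, PV = 10.976699
  t = 9.5000: CF_t = 15.000000, DF = 0.719194, PV = 10.787910
  t = 10.0000: CF_t = 1015.000000, DF = 0.706825, PV = 717.426946
Price P = sum_t PV_t = 958.117797
Convexity numerator sum_t t*(t + 1/m) * CF_t / (1+y/m)^(m*t + 2):
  t = 0.5000: term = 7.119640
  t = 1.0000: term = 20.991566
  t = 1.5000: term = 41.261064
  t = 2.0000: term = 67.585691
  t = 2.5000: term = 99.634925
  t = 3.0000: term = 137.089823
  t = 3.5000: term = 179.642683
  t = 4.0000: term = 226.996722
  t = 4.5000: term = 278.865752
  t = 5.0000: term = 334.973876
  t = 5.5000: term = 395.055185
  t = 6.0000: term = 458.853465
  t = 6.5000: term = 526.121909
  t = 7.0000: term = 596.622841
  t = 7.5000: term = 670.127446
  t = 8.0000: term = 746.415500
  t = 8.5000: term = 825.275123
  t = 9.0000: term = 906.502520
  t = 9.5000: term = 989.901742
  t = 10.0000: term = 72760.914282
Convexity = (1/P) * sum = 80269.951754 / 958.117797 = 83.778792

Answer: Convexity = 83.7788


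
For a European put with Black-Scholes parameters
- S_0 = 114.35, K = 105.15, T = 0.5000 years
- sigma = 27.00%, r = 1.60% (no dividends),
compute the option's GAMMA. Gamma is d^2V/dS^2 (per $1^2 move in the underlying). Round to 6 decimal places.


Answer: Gamma = 0.015474

Derivation:
d1 = 0.5766901976; d2 = 0.3857713666
phi(d1) = 0.3378259945; exp(-qT) = 1.0000000000; exp(-rT) = 0.9920319148
Gamma = exp(-qT) * phi(d1) / (S * sigma * sqrt(T)) = 1.0000000000 * 0.3378259945 / (114.3500 * 0.2700 * 0.7071067812) = 0.015474


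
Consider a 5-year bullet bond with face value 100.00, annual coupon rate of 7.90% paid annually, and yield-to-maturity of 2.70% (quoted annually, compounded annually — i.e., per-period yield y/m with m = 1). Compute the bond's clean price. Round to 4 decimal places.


Coupon per period c = face * coupon_rate / m = 7.900000
Periods per year m = 1; per-period yield y/m = 0.027000
Number of cashflows N = 5
Cashflows (t years, CF_t, discount factor 1/(1+y/m)^(m*t), PV):
  t = 1.0000: CF_t = 7.900000, DF = 0.973710, PV = 7.692308
  t = 2.0000: CF_t = 7.900000, DF = 0.948111, PV = 7.490076
  t = 3.0000: CF_t = 7.900000, DF = 0.923185, PV = 7.293160
  t = 4.0000: CF_t = 7.900000, DF = 0.898914, PV = 7.101422
  t = 5.0000: CF_t = 107.900000, DF = 0.875282, PV = 94.442881
Price P = sum_t PV_t = 124.019847

Answer: Price = 124.0198


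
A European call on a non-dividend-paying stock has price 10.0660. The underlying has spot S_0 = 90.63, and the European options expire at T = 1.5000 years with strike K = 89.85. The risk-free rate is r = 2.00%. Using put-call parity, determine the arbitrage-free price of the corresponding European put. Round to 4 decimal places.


Answer: Put price = 6.6305

Derivation:
Put-call parity: C - P = S_0 * exp(-qT) - K * exp(-rT).
S_0 * exp(-qT) = 90.6300 * 1.00000000 = 90.63000000
K * exp(-rT) = 89.8500 * 0.97044553 = 87.19453119
P = C - S*exp(-qT) + K*exp(-rT)
P = 10.0660 - 90.63000000 + 87.19453119 = 6.6305


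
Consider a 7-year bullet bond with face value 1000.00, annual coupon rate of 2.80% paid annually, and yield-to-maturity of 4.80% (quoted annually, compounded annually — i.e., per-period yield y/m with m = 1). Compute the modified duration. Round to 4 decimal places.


Coupon per period c = face * coupon_rate / m = 28.000000
Periods per year m = 1; per-period yield y/m = 0.048000
Number of cashflows N = 7
Cashflows (t years, CF_t, discount factor 1/(1+y/m)^(m*t), PV):
  t = 1.0000: CF_t = 28.000000, DF = 0.954198, PV = 26.717557
  t = 2.0000: CF_t = 28.000000, DF = 0.910495, PV = 25.493852
  t = 3.0000: CF_t = 28.000000, DF = 0.868793, PV = 24.326195
  t = 4.0000: CF_t = 28.000000, DF = 0.829001, PV = 23.212018
  t = 5.0000: CF_t = 28.000000, DF = 0.791031, PV = 22.148872
  t = 6.0000: CF_t = 28.000000, DF = 0.754801, PV = 21.134420
  t = 7.0000: CF_t = 1028.000000, DF = 0.720230, PV = 740.396123
Price P = sum_t PV_t = 883.429038
First compute Macaulay numerator sum_t t * PV_t:
  t * PV_t at t = 1.0000: 26.717557
  t * PV_t at t = 2.0000: 50.987705
  t * PV_t at t = 3.0000: 72.978585
  t * PV_t at t = 4.0000: 92.848072
  t * PV_t at t = 5.0000: 110.744361
  t * PV_t at t = 6.0000: 126.806520
  t * PV_t at t = 7.0000: 5182.772863
Macaulay duration D = 5663.855664 / 883.429038 = 6.411217
Modified duration = D / (1 + y/m) = 6.411217 / (1 + 0.048000) = 6.117574

Answer: Modified duration = 6.1176


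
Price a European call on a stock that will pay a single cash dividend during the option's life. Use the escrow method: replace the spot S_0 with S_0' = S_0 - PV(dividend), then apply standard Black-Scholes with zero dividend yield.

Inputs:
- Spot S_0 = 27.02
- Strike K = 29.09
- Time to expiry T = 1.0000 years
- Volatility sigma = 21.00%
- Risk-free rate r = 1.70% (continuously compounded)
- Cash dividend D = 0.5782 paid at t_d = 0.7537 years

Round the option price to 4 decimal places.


Answer: Price = 1.3834

Derivation:
PV(D) = D * exp(-r * t_d) = 0.5782 * 0.98726884 = 0.57083884
S_0' = S_0 - PV(D) = 27.0200 - 0.57083884 = 26.44916116
d1 = (ln(S_0'/K) + (r + sigma^2/2)*T) / (sigma*sqrt(T)) = -0.26723823
d2 = d1 - sigma*sqrt(T) = -0.47723823
exp(-rT) = 0.98314368
N(d1) = 0.39464287; N(d2) = 0.31659624
C = S_0' * N(d1) - K * exp(-rT) * N(d2) = 26.44916116 * 0.39464287 - 29.0900 * 0.98314368 * 0.31659624 = 1.3834


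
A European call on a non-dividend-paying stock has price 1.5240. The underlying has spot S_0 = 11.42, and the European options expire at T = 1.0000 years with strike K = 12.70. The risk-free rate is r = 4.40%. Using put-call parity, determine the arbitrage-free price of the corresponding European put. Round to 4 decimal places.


Put-call parity: C - P = S_0 * exp(-qT) - K * exp(-rT).
S_0 * exp(-qT) = 11.4200 * 1.00000000 = 11.42000000
K * exp(-rT) = 12.7000 * 0.95695396 = 12.15331526
P = C - S*exp(-qT) + K*exp(-rT)
P = 1.5240 - 11.42000000 + 12.15331526 = 2.2573

Answer: Put price = 2.2573


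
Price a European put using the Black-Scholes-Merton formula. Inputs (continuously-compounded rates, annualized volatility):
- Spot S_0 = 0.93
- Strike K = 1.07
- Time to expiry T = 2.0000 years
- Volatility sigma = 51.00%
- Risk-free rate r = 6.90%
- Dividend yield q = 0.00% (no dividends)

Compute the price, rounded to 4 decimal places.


d1 = (ln(S/K) + (r - q + 0.5*sigma^2) * T) / (sigma * sqrt(T)) = 0.35753351
d2 = d1 - sigma * sqrt(T) = -0.36371540
exp(-rT) = 0.87109869; exp(-qT) = 1.00000000
P = K * exp(-rT) * N(-d2) - S_0 * exp(-qT) * N(-d1)
N(-d1) = 0.36034622; N(-d2) = 0.64196473
P = 1.0700 * 0.87109869 * 0.64196473 - 0.9300 * 1.00000000 * 0.36034622 = 0.2632

Answer: Price = 0.2632


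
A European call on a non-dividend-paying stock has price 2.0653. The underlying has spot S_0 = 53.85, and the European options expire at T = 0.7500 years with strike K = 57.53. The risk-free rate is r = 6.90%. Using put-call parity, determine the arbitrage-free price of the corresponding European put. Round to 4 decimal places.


Put-call parity: C - P = S_0 * exp(-qT) - K * exp(-rT).
S_0 * exp(-qT) = 53.8500 * 1.00000000 = 53.85000000
K * exp(-rT) = 57.5300 * 0.94956623 = 54.62854514
P = C - S*exp(-qT) + K*exp(-rT)
P = 2.0653 - 53.85000000 + 54.62854514 = 2.8438

Answer: Put price = 2.8438


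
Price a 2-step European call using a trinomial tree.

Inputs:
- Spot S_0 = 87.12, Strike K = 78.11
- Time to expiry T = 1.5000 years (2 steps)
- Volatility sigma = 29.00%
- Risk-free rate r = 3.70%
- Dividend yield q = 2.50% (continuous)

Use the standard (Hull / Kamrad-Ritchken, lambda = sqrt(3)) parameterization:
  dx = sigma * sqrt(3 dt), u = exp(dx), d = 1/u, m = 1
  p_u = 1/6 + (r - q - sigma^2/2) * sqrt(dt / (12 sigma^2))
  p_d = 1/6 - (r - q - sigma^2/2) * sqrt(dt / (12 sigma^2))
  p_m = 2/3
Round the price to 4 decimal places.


Answer: Price = V(0,0) = 16.7133

Derivation:
dt = T/N = 0.750000; dx = sigma*sqrt(3*dt) = 0.435000
u = exp(dx) = 1.544963; d = 1/u = 0.647265
p_u = 0.140761, p_m = 0.666667, p_d = 0.192572
Discount per step: exp(-r*dt) = 0.972631
Stock lattice S(k, j) with j the centered position index:
  k=0: S(0,+0) = 87.1200
  k=1: S(1,-1) = 56.3897; S(1,+0) = 87.1200; S(1,+1) = 134.5972
  k=2: S(2,-2) = 36.4991; S(2,-1) = 56.3897; S(2,+0) = 87.1200; S(2,+1) = 134.5972; S(2,+2) = 207.9477
Terminal payoffs V(N, j) = max(S_T - K, 0):
  V(2,-2) = 0.000000; V(2,-1) = 0.000000; V(2,+0) = 9.010000; V(2,+1) = 56.487182; V(2,+2) = 129.837674
Backward induction: V(k, j) = exp(-r*dt) * [p_u * V(k+1, j+1) + p_m * V(k+1, j) + p_d * V(k+1, j-1)]
  V(1,-1) = exp(-r*dt) * [p_u*9.010000 + p_m*0.000000 + p_d*0.000000] = 1.233551
  V(1,+0) = exp(-r*dt) * [p_u*56.487182 + p_m*9.010000 + p_d*0.000000] = 13.575880
  V(1,+1) = exp(-r*dt) * [p_u*129.837674 + p_m*56.487182 + p_d*9.010000] = 56.091015
  V(0,+0) = exp(-r*dt) * [p_u*56.091015 + p_m*13.575880 + p_d*1.233551] = 16.713300


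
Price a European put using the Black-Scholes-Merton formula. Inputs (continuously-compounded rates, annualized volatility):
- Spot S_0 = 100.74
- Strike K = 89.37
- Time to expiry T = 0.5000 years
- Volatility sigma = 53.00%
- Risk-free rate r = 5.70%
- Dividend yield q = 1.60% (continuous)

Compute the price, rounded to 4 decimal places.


Answer: Price = 8.2914

Derivation:
d1 = (ln(S/K) + (r - q + 0.5*sigma^2) * T) / (sigma * sqrt(T)) = 0.56163727
d2 = d1 - sigma * sqrt(T) = 0.18687067
exp(-rT) = 0.97190229; exp(-qT) = 0.99203191
P = K * exp(-rT) * N(-d2) - S_0 * exp(-qT) * N(-d1)
N(-d1) = 0.28718159; N(-d2) = 0.42588102
P = 89.3700 * 0.97190229 * 0.42588102 - 100.7400 * 0.99203191 * 0.28718159 = 8.2914


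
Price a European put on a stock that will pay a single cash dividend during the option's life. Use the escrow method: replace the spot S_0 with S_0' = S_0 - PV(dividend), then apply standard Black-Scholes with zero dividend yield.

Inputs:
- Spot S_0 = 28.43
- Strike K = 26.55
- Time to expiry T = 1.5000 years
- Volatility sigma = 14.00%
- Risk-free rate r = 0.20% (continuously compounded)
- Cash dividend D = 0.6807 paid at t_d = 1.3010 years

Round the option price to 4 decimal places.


Answer: Price = 1.2816

Derivation:
PV(D) = D * exp(-r * t_d) = 0.6807 * 0.99740138 = 0.67893112
S_0' = S_0 - PV(D) = 28.4300 - 0.67893112 = 27.75106888
d1 = (ln(S_0'/K) + (r + sigma^2/2)*T) / (sigma*sqrt(T)) = 0.36126830
d2 = d1 - sigma*sqrt(T) = 0.18980402
exp(-rT) = 0.99700450
N(-d1) = 0.35894944; N(-d2) = 0.42473135
P = K * exp(-rT) * N(-d2) - S_0' * N(-d1) = 26.5500 * 0.99700450 * 0.42473135 - 27.75106888 * 0.35894944 = 1.2816


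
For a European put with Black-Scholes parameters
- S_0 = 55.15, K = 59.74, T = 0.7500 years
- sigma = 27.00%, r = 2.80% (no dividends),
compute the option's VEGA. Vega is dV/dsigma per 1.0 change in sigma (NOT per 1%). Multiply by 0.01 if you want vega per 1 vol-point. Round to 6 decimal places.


d1 = -0.1351750916; d2 = -0.3690019506
phi(d1) = 0.3953140819; exp(-qT) = 1.0000000000; exp(-rT) = 0.9792189646
Vega = S * exp(-qT) * phi(d1) * sqrt(T) = 55.1500 * 1.0000000000 * 0.3953140819 * 0.8660254038 = 18.880715

Answer: Vega = 18.880715


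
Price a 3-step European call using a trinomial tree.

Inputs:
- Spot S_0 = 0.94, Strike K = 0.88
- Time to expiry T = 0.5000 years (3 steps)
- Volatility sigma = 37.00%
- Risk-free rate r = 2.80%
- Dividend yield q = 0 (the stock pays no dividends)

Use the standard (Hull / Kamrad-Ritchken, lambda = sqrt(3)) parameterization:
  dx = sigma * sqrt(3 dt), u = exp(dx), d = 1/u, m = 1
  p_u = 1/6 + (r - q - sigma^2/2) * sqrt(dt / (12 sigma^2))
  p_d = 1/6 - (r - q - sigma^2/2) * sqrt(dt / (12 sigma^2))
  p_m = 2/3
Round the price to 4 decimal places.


dt = T/N = 0.166667; dx = sigma*sqrt(3*dt) = 0.261630
u = exp(dx) = 1.299045; d = 1/u = 0.769796
p_u = 0.153783, p_m = 0.666667, p_d = 0.179551
Discount per step: exp(-r*dt) = 0.995344
Stock lattice S(k, j) with j the centered position index:
  k=0: S(0,+0) = 0.9400
  k=1: S(1,-1) = 0.7236; S(1,+0) = 0.9400; S(1,+1) = 1.2211
  k=2: S(2,-2) = 0.5570; S(2,-1) = 0.7236; S(2,+0) = 0.9400; S(2,+1) = 1.2211; S(2,+2) = 1.5863
  k=3: S(3,-3) = 0.4288; S(3,-2) = 0.5570; S(3,-1) = 0.7236; S(3,+0) = 0.9400; S(3,+1) = 1.2211; S(3,+2) = 1.5863; S(3,+3) = 2.0606
Terminal payoffs V(N, j) = max(S_T - K, 0):
  V(3,-3) = 0.000000; V(3,-2) = 0.000000; V(3,-1) = 0.000000; V(3,+0) = 0.060000; V(3,+1) = 0.341102; V(3,+2) = 0.706267; V(3,+3) = 1.180633
Backward induction: V(k, j) = exp(-r*dt) * [p_u * V(k+1, j+1) + p_m * V(k+1, j) + p_d * V(k+1, j-1)]
  V(2,-2) = exp(-r*dt) * [p_u*0.000000 + p_m*0.000000 + p_d*0.000000] = 0.000000
  V(2,-1) = exp(-r*dt) * [p_u*0.060000 + p_m*0.000000 + p_d*0.000000] = 0.009184
  V(2,+0) = exp(-r*dt) * [p_u*0.341102 + p_m*0.060000 + p_d*0.000000] = 0.092025
  V(2,+1) = exp(-r*dt) * [p_u*0.706267 + p_m*0.341102 + p_d*0.060000] = 0.345172
  V(2,+2) = exp(-r*dt) * [p_u*1.180633 + p_m*0.706267 + p_d*0.341102] = 0.710328
  V(1,-1) = exp(-r*dt) * [p_u*0.092025 + p_m*0.009184 + p_d*0.000000] = 0.020180
  V(1,+0) = exp(-r*dt) * [p_u*0.345172 + p_m*0.092025 + p_d*0.009184] = 0.115540
  V(1,+1) = exp(-r*dt) * [p_u*0.710328 + p_m*0.345172 + p_d*0.092025] = 0.354217
  V(0,+0) = exp(-r*dt) * [p_u*0.354217 + p_m*0.115540 + p_d*0.020180] = 0.134493

Answer: Price = V(0,0) = 0.1345


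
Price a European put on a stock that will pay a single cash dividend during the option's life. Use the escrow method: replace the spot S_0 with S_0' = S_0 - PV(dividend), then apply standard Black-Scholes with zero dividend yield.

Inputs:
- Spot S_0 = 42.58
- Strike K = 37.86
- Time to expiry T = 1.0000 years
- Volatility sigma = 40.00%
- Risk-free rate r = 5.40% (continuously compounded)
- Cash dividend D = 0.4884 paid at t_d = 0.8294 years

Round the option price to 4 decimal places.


PV(D) = D * exp(-r * t_d) = 0.4884 * 0.95620056 = 0.46700835
S_0' = S_0 - PV(D) = 42.5800 - 0.46700835 = 42.11299165
d1 = (ln(S_0'/K) + (r + sigma^2/2)*T) / (sigma*sqrt(T)) = 0.60115284
d2 = d1 - sigma*sqrt(T) = 0.20115284
exp(-rT) = 0.94743211
N(-d1) = 0.27386909; N(-d2) = 0.42028953
P = K * exp(-rT) * N(-d2) - S_0' * N(-d1) = 37.8600 * 0.94743211 * 0.42028953 - 42.11299165 * 0.27386909 = 3.5422

Answer: Price = 3.5422


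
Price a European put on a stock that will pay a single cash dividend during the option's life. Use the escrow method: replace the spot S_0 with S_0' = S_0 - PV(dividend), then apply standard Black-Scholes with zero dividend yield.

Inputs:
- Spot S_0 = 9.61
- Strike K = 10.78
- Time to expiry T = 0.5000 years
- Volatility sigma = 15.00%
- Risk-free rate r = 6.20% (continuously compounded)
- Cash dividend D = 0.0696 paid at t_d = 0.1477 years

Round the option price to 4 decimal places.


PV(D) = D * exp(-r * t_d) = 0.0696 * 0.99088440 = 0.06896555
S_0' = S_0 - PV(D) = 9.6100 - 0.06896555 = 9.54103445
d1 = (ln(S_0'/K) + (r + sigma^2/2)*T) / (sigma*sqrt(T)) = -0.80577791
d2 = d1 - sigma*sqrt(T) = -0.91184393
exp(-rT) = 0.96947557
N(-d1) = 0.78981454; N(-d2) = 0.81907456
P = K * exp(-rT) * N(-d2) - S_0' * N(-d1) = 10.7800 * 0.96947557 * 0.81907456 - 9.54103445 * 0.78981454 = 1.0245

Answer: Price = 1.0245


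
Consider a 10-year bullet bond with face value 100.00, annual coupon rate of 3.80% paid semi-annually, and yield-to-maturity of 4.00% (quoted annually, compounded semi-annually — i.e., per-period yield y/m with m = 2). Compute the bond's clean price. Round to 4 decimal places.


Coupon per period c = face * coupon_rate / m = 1.900000
Periods per year m = 2; per-period yield y/m = 0.020000
Number of cashflows N = 20
Cashflows (t years, CF_t, discount factor 1/(1+y/m)^(m*t), PV):
  t = 0.5000: CF_t = 1.900000, DF = 0.980392, PV = 1.862745
  t = 1.0000: CF_t = 1.900000, DF = 0.961169, PV = 1.826221
  t = 1.5000: CF_t = 1.900000, DF = 0.942322, PV = 1.790412
  t = 2.0000: CF_t = 1.900000, DF = 0.923845, PV = 1.755306
  t = 2.5000: CF_t = 1.900000, DF = 0.905731, PV = 1.720889
  t = 3.0000: CF_t = 1.900000, DF = 0.887971, PV = 1.687146
  t = 3.5000: CF_t = 1.900000, DF = 0.870560, PV = 1.654064
  t = 4.0000: CF_t = 1.900000, DF = 0.853490, PV = 1.621632
  t = 4.5000: CF_t = 1.900000, DF = 0.836755, PV = 1.589835
  t = 5.0000: CF_t = 1.900000, DF = 0.820348, PV = 1.558662
  t = 5.5000: CF_t = 1.900000, DF = 0.804263, PV = 1.528100
  t = 6.0000: CF_t = 1.900000, DF = 0.788493, PV = 1.498137
  t = 6.5000: CF_t = 1.900000, DF = 0.773033, PV = 1.468762
  t = 7.0000: CF_t = 1.900000, DF = 0.757875, PV = 1.439963
  t = 7.5000: CF_t = 1.900000, DF = 0.743015, PV = 1.411728
  t = 8.0000: CF_t = 1.900000, DF = 0.728446, PV = 1.384047
  t = 8.5000: CF_t = 1.900000, DF = 0.714163, PV = 1.356909
  t = 9.0000: CF_t = 1.900000, DF = 0.700159, PV = 1.330303
  t = 9.5000: CF_t = 1.900000, DF = 0.686431, PV = 1.304218
  t = 10.0000: CF_t = 101.900000, DF = 0.672971, PV = 68.575779
Price P = sum_t PV_t = 98.364857

Answer: Price = 98.3649


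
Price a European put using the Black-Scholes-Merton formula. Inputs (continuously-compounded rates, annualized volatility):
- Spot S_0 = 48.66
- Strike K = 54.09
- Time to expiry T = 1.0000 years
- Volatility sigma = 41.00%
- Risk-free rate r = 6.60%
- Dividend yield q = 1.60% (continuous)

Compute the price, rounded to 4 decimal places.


d1 = (ln(S/K) + (r - q + 0.5*sigma^2) * T) / (sigma * sqrt(T)) = 0.06892198
d2 = d1 - sigma * sqrt(T) = -0.34107802
exp(-rT) = 0.93613086; exp(-qT) = 0.98412732
P = K * exp(-rT) * N(-d2) - S_0 * exp(-qT) * N(-d1)
N(-d1) = 0.47252586; N(-d2) = 0.63347758
P = 54.0900 * 0.93613086 * 0.63347758 - 48.6600 * 0.98412732 * 0.47252586 = 9.4482

Answer: Price = 9.4482


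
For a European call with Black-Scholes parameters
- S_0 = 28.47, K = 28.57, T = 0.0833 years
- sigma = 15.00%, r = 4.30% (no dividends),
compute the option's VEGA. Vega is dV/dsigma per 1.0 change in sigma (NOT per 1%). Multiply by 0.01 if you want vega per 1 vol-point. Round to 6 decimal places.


d1 = 0.0233922156; d2 = -0.0199003934
phi(d1) = 0.3988331456; exp(-qT) = 1.0000000000; exp(-rT) = 0.9964245074
Vega = S * exp(-qT) * phi(d1) * sqrt(T) = 28.4700 * 1.0000000000 * 0.3988331456 * 0.2886173938 = 3.277187

Answer: Vega = 3.277187


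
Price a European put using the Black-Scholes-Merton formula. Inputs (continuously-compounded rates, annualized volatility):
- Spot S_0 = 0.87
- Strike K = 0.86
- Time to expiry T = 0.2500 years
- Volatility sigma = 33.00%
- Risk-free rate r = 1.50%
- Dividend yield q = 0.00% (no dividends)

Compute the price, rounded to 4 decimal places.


Answer: Price = 0.0504

Derivation:
d1 = (ln(S/K) + (r - q + 0.5*sigma^2) * T) / (sigma * sqrt(T)) = 0.17529286
d2 = d1 - sigma * sqrt(T) = 0.01029286
exp(-rT) = 0.99625702; exp(-qT) = 1.00000000
P = K * exp(-rT) * N(-d2) - S_0 * exp(-qT) * N(-d1)
N(-d1) = 0.43042476; N(-d2) = 0.49589381
P = 0.8600 * 0.99625702 * 0.49589381 - 0.8700 * 1.00000000 * 0.43042476 = 0.0504


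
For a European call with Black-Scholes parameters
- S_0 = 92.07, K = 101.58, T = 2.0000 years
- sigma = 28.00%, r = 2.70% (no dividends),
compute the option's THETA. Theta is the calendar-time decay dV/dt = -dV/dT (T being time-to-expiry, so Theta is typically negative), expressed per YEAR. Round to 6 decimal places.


d1 = 0.0861217975; d2 = -0.3098580000
phi(d1) = 0.3974655500; exp(-qT) = 1.0000000000; exp(-rT) = 0.9474321065
Theta = -S*exp(-qT)*phi(d1)*sigma/(2*sqrt(T)) - r*K*exp(-rT)*N(d2) + q*S*exp(-qT)*N(d1)
N(d1) = 0.5343152019; N(d2) = 0.3783344715; sqrt(T) = 1.4142135624
Term 1 = -92.0700 * 1.0000000000 * 0.3974655500 * 0.2800 / (2 * 1.4142135624) = -3.6226858394
Term 2 = -0.0270 * 101.5800 * 0.9474321065 * 0.3783344715 = -0.9830961243
Term 3 = 0 (no dividend yield, q = 0)
Theta = -3.6226858394 + (-0.9830961243) + (0.0000000000) = -4.605782

Answer: Theta = -4.605782


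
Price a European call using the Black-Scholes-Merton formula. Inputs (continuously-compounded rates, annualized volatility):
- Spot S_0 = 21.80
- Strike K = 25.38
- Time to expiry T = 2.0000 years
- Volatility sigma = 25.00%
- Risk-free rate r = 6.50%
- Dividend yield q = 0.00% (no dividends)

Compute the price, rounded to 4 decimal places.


d1 = (ln(S/K) + (r - q + 0.5*sigma^2) * T) / (sigma * sqrt(T)) = 0.11440566
d2 = d1 - sigma * sqrt(T) = -0.23914773
exp(-rT) = 0.87809543; exp(-qT) = 1.00000000
C = S_0 * exp(-qT) * N(d1) - K * exp(-rT) * N(d2)
N(d1) = 0.54554188; N(d2) = 0.40549551
C = 21.8000 * 1.00000000 * 0.54554188 - 25.3800 * 0.87809543 * 0.40549551 = 2.8559

Answer: Price = 2.8559


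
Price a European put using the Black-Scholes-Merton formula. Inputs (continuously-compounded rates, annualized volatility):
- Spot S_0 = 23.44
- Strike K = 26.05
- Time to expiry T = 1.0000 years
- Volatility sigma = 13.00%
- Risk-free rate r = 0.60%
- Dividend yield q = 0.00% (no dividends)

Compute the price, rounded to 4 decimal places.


Answer: Price = 2.8623

Derivation:
d1 = (ln(S/K) + (r - q + 0.5*sigma^2) * T) / (sigma * sqrt(T)) = -0.70095233
d2 = d1 - sigma * sqrt(T) = -0.83095233
exp(-rT) = 0.99401796; exp(-qT) = 1.00000000
P = K * exp(-rT) * N(-d2) - S_0 * exp(-qT) * N(-d1)
N(-d1) = 0.75833362; N(-d2) = 0.79699972
P = 26.0500 * 0.99401796 * 0.79699972 - 23.4400 * 1.00000000 * 0.75833362 = 2.8623


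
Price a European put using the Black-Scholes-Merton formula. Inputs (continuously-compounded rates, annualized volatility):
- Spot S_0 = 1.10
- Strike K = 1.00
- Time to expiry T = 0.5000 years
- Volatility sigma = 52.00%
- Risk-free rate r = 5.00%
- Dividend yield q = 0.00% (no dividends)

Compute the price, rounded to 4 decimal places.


Answer: Price = 0.0969

Derivation:
d1 = (ln(S/K) + (r - q + 0.5*sigma^2) * T) / (sigma * sqrt(T)) = 0.51104832
d2 = d1 - sigma * sqrt(T) = 0.14335279
exp(-rT) = 0.97530991; exp(-qT) = 1.00000000
P = K * exp(-rT) * N(-d2) - S_0 * exp(-qT) * N(-d1)
N(-d1) = 0.30465861; N(-d2) = 0.44300578
P = 1.0000 * 0.97530991 * 0.44300578 - 1.1000 * 1.00000000 * 0.30465861 = 0.0969


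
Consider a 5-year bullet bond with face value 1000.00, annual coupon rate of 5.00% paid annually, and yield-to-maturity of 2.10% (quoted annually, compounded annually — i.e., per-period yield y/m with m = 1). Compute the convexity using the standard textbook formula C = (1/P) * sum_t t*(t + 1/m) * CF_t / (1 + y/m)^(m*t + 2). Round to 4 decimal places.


Coupon per period c = face * coupon_rate / m = 50.000000
Periods per year m = 1; per-period yield y/m = 0.021000
Number of cashflows N = 5
Cashflows (t years, CF_t, discount factor 1/(1+y/m)^(m*t), PV):
  t = 1.0000: CF_t = 50.000000, DF = 0.979432, PV = 48.971596
  t = 2.0000: CF_t = 50.000000, DF = 0.959287, PV = 47.964345
  t = 3.0000: CF_t = 50.000000, DF = 0.939556, PV = 46.977811
  t = 4.0000: CF_t = 50.000000, DF = 0.920231, PV = 46.011568
  t = 5.0000: CF_t = 1050.000000, DF = 0.901304, PV = 946.369181
Price P = sum_t PV_t = 1136.294502
Convexity numerator sum_t t*(t + 1/m) * CF_t / (1+y/m)^(m*t + 2):
  t = 1.0000: term = 93.955622
  t = 2.0000: term = 276.069410
  t = 3.0000: term = 540.782389
  t = 4.0000: term = 882.765898
  t = 5.0000: term = 27235.186852
Convexity = (1/P) * sum = 29028.760171 / 1136.294502 = 25.546863

Answer: Convexity = 25.5469
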